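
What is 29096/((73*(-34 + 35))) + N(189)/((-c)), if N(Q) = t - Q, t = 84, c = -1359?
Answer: 13177933/33069 ≈ 398.50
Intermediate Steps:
N(Q) = 84 - Q
29096/((73*(-34 + 35))) + N(189)/((-c)) = 29096/((73*(-34 + 35))) + (84 - 1*189)/((-1*(-1359))) = 29096/((73*1)) + (84 - 189)/1359 = 29096/73 - 105*1/1359 = 29096*(1/73) - 35/453 = 29096/73 - 35/453 = 13177933/33069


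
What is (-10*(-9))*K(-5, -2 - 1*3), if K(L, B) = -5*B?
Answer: 2250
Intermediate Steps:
(-10*(-9))*K(-5, -2 - 1*3) = (-10*(-9))*(-5*(-2 - 1*3)) = 90*(-5*(-2 - 3)) = 90*(-5*(-5)) = 90*25 = 2250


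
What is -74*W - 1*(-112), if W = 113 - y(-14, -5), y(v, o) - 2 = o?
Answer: -8472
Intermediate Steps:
y(v, o) = 2 + o
W = 116 (W = 113 - (2 - 5) = 113 - 1*(-3) = 113 + 3 = 116)
-74*W - 1*(-112) = -74*116 - 1*(-112) = -8584 + 112 = -8472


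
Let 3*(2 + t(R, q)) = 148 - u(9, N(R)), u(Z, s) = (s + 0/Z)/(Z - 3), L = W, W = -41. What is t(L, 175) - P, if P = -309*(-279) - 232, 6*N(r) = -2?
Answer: -4640309/54 ≈ -85932.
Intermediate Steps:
N(r) = -⅓ (N(r) = (⅙)*(-2) = -⅓)
L = -41
u(Z, s) = s/(-3 + Z) (u(Z, s) = (s + 0)/(-3 + Z) = s/(-3 + Z))
P = 85979 (P = 86211 - 232 = 85979)
t(R, q) = 2557/54 (t(R, q) = -2 + (148 - (-1)/(3*(-3 + 9)))/3 = -2 + (148 - (-1)/(3*6))/3 = -2 + (148 - 1*(-1/18))/3 = -2 + (148 + 1/18)/3 = -2 + (⅓)*(2665/18) = -2 + 2665/54 = 2557/54)
t(L, 175) - P = 2557/54 - 1*85979 = 2557/54 - 85979 = -4640309/54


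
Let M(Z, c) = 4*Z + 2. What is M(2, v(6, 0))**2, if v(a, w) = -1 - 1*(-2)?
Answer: 100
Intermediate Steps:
v(a, w) = 1 (v(a, w) = -1 + 2 = 1)
M(Z, c) = 2 + 4*Z
M(2, v(6, 0))**2 = (2 + 4*2)**2 = (2 + 8)**2 = 10**2 = 100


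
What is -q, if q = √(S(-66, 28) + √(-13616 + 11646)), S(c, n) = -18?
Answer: -√(-18 + I*√1970) ≈ -3.8662 - 5.74*I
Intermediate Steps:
q = √(-18 + I*√1970) (q = √(-18 + √(-13616 + 11646)) = √(-18 + √(-1970)) = √(-18 + I*√1970) ≈ 3.8662 + 5.74*I)
-q = -√(-18 + I*√1970)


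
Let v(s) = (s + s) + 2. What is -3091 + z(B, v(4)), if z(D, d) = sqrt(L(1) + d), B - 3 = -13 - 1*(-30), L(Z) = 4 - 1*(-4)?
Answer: -3091 + 3*sqrt(2) ≈ -3086.8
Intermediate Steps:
L(Z) = 8 (L(Z) = 4 + 4 = 8)
v(s) = 2 + 2*s (v(s) = 2*s + 2 = 2 + 2*s)
B = 20 (B = 3 + (-13 - 1*(-30)) = 3 + (-13 + 30) = 3 + 17 = 20)
z(D, d) = sqrt(8 + d)
-3091 + z(B, v(4)) = -3091 + sqrt(8 + (2 + 2*4)) = -3091 + sqrt(8 + (2 + 8)) = -3091 + sqrt(8 + 10) = -3091 + sqrt(18) = -3091 + 3*sqrt(2)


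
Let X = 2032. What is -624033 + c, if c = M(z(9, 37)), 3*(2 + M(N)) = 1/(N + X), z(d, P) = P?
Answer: -3873385244/6207 ≈ -6.2404e+5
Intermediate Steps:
M(N) = -2 + 1/(3*(2032 + N)) (M(N) = -2 + 1/(3*(N + 2032)) = -2 + 1/(3*(2032 + N)))
c = -12413/6207 (c = (-12191 - 6*37)/(3*(2032 + 37)) = (⅓)*(-12191 - 222)/2069 = (⅓)*(1/2069)*(-12413) = -12413/6207 ≈ -1.9998)
-624033 + c = -624033 - 12413/6207 = -3873385244/6207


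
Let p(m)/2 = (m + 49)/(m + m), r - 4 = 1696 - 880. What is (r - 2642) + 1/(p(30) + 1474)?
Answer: -80712748/44299 ≈ -1822.0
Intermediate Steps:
r = 820 (r = 4 + (1696 - 880) = 4 + 816 = 820)
p(m) = (49 + m)/m (p(m) = 2*((m + 49)/(m + m)) = 2*((49 + m)/((2*m))) = 2*((49 + m)*(1/(2*m))) = 2*((49 + m)/(2*m)) = (49 + m)/m)
(r - 2642) + 1/(p(30) + 1474) = (820 - 2642) + 1/((49 + 30)/30 + 1474) = -1822 + 1/((1/30)*79 + 1474) = -1822 + 1/(79/30 + 1474) = -1822 + 1/(44299/30) = -1822 + 30/44299 = -80712748/44299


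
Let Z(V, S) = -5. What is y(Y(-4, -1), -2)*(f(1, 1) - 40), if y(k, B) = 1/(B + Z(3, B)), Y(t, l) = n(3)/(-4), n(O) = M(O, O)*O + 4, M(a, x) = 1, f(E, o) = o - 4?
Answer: 43/7 ≈ 6.1429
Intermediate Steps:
f(E, o) = -4 + o
n(O) = 4 + O (n(O) = 1*O + 4 = O + 4 = 4 + O)
Y(t, l) = -7/4 (Y(t, l) = (4 + 3)/(-4) = 7*(-¼) = -7/4)
y(k, B) = 1/(-5 + B) (y(k, B) = 1/(B - 5) = 1/(-5 + B))
y(Y(-4, -1), -2)*(f(1, 1) - 40) = ((-4 + 1) - 40)/(-5 - 2) = (-3 - 40)/(-7) = -⅐*(-43) = 43/7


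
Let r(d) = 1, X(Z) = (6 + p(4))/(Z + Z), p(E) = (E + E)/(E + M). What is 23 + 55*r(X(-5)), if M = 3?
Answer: 78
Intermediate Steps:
p(E) = 2*E/(3 + E) (p(E) = (E + E)/(E + 3) = (2*E)/(3 + E) = 2*E/(3 + E))
X(Z) = 25/(7*Z) (X(Z) = (6 + 2*4/(3 + 4))/(Z + Z) = (6 + 2*4/7)/((2*Z)) = (6 + 2*4*(1/7))*(1/(2*Z)) = (6 + 8/7)*(1/(2*Z)) = 50*(1/(2*Z))/7 = 25/(7*Z))
23 + 55*r(X(-5)) = 23 + 55*1 = 23 + 55 = 78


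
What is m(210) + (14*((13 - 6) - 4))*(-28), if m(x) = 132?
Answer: -1044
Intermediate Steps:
m(210) + (14*((13 - 6) - 4))*(-28) = 132 + (14*((13 - 6) - 4))*(-28) = 132 + (14*(7 - 4))*(-28) = 132 + (14*3)*(-28) = 132 + 42*(-28) = 132 - 1176 = -1044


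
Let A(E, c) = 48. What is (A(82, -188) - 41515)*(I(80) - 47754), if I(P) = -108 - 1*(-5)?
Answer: 1984486219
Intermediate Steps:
I(P) = -103 (I(P) = -108 + 5 = -103)
(A(82, -188) - 41515)*(I(80) - 47754) = (48 - 41515)*(-103 - 47754) = -41467*(-47857) = 1984486219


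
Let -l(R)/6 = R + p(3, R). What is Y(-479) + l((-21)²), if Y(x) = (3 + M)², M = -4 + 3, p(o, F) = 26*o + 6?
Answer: -3146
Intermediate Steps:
p(o, F) = 6 + 26*o
M = -1
l(R) = -504 - 6*R (l(R) = -6*(R + (6 + 26*3)) = -6*(R + (6 + 78)) = -6*(R + 84) = -6*(84 + R) = -504 - 6*R)
Y(x) = 4 (Y(x) = (3 - 1)² = 2² = 4)
Y(-479) + l((-21)²) = 4 + (-504 - 6*(-21)²) = 4 + (-504 - 6*441) = 4 + (-504 - 2646) = 4 - 3150 = -3146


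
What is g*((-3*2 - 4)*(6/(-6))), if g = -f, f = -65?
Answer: 650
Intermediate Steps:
g = 65 (g = -1*(-65) = 65)
g*((-3*2 - 4)*(6/(-6))) = 65*((-3*2 - 4)*(6/(-6))) = 65*((-6 - 4)*(6*(-⅙))) = 65*(-10*(-1)) = 65*10 = 650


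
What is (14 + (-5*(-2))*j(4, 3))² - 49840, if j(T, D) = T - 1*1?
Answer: -47904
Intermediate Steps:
j(T, D) = -1 + T (j(T, D) = T - 1 = -1 + T)
(14 + (-5*(-2))*j(4, 3))² - 49840 = (14 + (-5*(-2))*(-1 + 4))² - 49840 = (14 + 10*3)² - 49840 = (14 + 30)² - 49840 = 44² - 49840 = 1936 - 49840 = -47904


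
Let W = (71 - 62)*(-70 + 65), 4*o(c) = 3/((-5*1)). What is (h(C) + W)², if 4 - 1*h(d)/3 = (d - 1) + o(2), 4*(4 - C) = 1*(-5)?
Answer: 205209/100 ≈ 2052.1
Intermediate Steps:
o(c) = -3/20 (o(c) = (3/((-5*1)))/4 = (3/(-5))/4 = (3*(-⅕))/4 = (¼)*(-⅗) = -3/20)
W = -45 (W = 9*(-5) = -45)
C = 21/4 (C = 4 - (-5)/4 = 4 - ¼*(-5) = 4 + 5/4 = 21/4 ≈ 5.2500)
h(d) = 309/20 - 3*d (h(d) = 12 - 3*((d - 1) - 3/20) = 12 - 3*((-1 + d) - 3/20) = 12 - 3*(-23/20 + d) = 12 + (69/20 - 3*d) = 309/20 - 3*d)
(h(C) + W)² = ((309/20 - 3*21/4) - 45)² = ((309/20 - 63/4) - 45)² = (-3/10 - 45)² = (-453/10)² = 205209/100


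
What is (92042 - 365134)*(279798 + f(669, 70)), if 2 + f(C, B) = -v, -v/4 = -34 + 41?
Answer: -76417695808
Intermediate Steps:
v = -28 (v = -4*(-34 + 41) = -4*7 = -28)
f(C, B) = 26 (f(C, B) = -2 - 1*(-28) = -2 + 28 = 26)
(92042 - 365134)*(279798 + f(669, 70)) = (92042 - 365134)*(279798 + 26) = -273092*279824 = -76417695808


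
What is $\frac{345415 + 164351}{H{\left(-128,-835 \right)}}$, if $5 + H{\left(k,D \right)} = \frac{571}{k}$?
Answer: $- \frac{65250048}{1211} \approx -53881.0$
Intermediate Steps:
$H{\left(k,D \right)} = -5 + \frac{571}{k}$
$\frac{345415 + 164351}{H{\left(-128,-835 \right)}} = \frac{345415 + 164351}{-5 + \frac{571}{-128}} = \frac{509766}{-5 + 571 \left(- \frac{1}{128}\right)} = \frac{509766}{-5 - \frac{571}{128}} = \frac{509766}{- \frac{1211}{128}} = 509766 \left(- \frac{128}{1211}\right) = - \frac{65250048}{1211}$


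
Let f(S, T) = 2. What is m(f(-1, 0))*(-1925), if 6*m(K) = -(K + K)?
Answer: 3850/3 ≈ 1283.3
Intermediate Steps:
m(K) = -K/3 (m(K) = (-(K + K))/6 = (-2*K)/6 = -K/3)
m(f(-1, 0))*(-1925) = -⅓*2*(-1925) = -⅔*(-1925) = 3850/3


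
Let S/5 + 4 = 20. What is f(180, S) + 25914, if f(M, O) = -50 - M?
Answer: 25684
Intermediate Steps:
S = 80 (S = -20 + 5*20 = -20 + 100 = 80)
f(180, S) + 25914 = (-50 - 1*180) + 25914 = (-50 - 180) + 25914 = -230 + 25914 = 25684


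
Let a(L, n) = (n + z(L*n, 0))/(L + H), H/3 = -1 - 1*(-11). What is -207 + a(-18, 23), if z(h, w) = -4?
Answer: -2465/12 ≈ -205.42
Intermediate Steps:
H = 30 (H = 3*(-1 - 1*(-11)) = 3*(-1 + 11) = 3*10 = 30)
a(L, n) = (-4 + n)/(30 + L) (a(L, n) = (n - 4)/(L + 30) = (-4 + n)/(30 + L))
-207 + a(-18, 23) = -207 + (-4 + 23)/(30 - 18) = -207 + 19/12 = -2465/12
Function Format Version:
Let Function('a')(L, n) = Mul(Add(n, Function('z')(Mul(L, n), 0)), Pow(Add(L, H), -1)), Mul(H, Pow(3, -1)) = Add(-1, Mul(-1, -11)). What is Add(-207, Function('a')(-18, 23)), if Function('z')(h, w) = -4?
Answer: Rational(-2465, 12) ≈ -205.42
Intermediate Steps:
H = 30 (H = Mul(3, Add(-1, Mul(-1, -11))) = Mul(3, Add(-1, 11)) = Mul(3, 10) = 30)
Function('a')(L, n) = Mul(Pow(Add(30, L), -1), Add(-4, n)) (Function('a')(L, n) = Mul(Add(n, -4), Pow(Add(L, 30), -1)) = Mul(Add(-4, n), Pow(Add(30, L), -1)) = Mul(Pow(Add(30, L), -1), Add(-4, n)))
Add(-207, Function('a')(-18, 23)) = Add(-207, Mul(Pow(Add(30, -18), -1), Add(-4, 23))) = Add(-207, Mul(Pow(12, -1), 19)) = Add(-207, Mul(Rational(1, 12), 19)) = Add(-207, Rational(19, 12)) = Rational(-2465, 12)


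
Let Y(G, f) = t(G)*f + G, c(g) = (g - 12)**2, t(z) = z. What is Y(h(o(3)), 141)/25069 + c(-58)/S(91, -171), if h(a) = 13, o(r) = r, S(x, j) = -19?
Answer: -122803026/476311 ≈ -257.82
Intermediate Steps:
c(g) = (-12 + g)**2
Y(G, f) = G + G*f (Y(G, f) = G*f + G = G + G*f)
Y(h(o(3)), 141)/25069 + c(-58)/S(91, -171) = (13*(1 + 141))/25069 + (-12 - 58)**2/(-19) = (13*142)*(1/25069) + (-70)**2*(-1/19) = 1846*(1/25069) + 4900*(-1/19) = 1846/25069 - 4900/19 = -122803026/476311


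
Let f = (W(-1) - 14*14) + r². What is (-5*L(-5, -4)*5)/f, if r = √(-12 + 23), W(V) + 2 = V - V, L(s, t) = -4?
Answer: -100/187 ≈ -0.53476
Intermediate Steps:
W(V) = -2 (W(V) = -2 + (V - V) = -2 + 0 = -2)
r = √11 ≈ 3.3166
f = -187 (f = (-2 - 14*14) + (√11)² = (-2 - 196) + 11 = -198 + 11 = -187)
(-5*L(-5, -4)*5)/f = (-5*(-4)*5)/(-187) = (20*5)*(-1/187) = 100*(-1/187) = -100/187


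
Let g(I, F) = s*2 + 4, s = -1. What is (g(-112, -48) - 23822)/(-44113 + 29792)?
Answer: 23820/14321 ≈ 1.6633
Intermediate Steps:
g(I, F) = 2 (g(I, F) = -1*2 + 4 = -2 + 4 = 2)
(g(-112, -48) - 23822)/(-44113 + 29792) = (2 - 23822)/(-44113 + 29792) = -23820/(-14321) = -23820*(-1/14321) = 23820/14321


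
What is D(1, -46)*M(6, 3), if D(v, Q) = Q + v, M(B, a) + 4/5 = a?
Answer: -99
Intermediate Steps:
M(B, a) = -⅘ + a
D(1, -46)*M(6, 3) = (-46 + 1)*(-⅘ + 3) = -45*11/5 = -99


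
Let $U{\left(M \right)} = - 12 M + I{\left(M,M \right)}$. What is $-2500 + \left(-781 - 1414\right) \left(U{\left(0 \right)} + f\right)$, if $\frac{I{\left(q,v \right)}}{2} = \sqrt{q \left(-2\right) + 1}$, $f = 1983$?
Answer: $-4359575$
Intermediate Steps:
$I{\left(q,v \right)} = 2 \sqrt{1 - 2 q}$ ($I{\left(q,v \right)} = 2 \sqrt{q \left(-2\right) + 1} = 2 \sqrt{- 2 q + 1} = 2 \sqrt{1 - 2 q}$)
$U{\left(M \right)} = - 12 M + 2 \sqrt{1 - 2 M}$
$-2500 + \left(-781 - 1414\right) \left(U{\left(0 \right)} + f\right) = -2500 + \left(-781 - 1414\right) \left(\left(\left(-12\right) 0 + 2 \sqrt{1 - 0}\right) + 1983\right) = -2500 - 2195 \left(\left(0 + 2 \sqrt{1 + 0}\right) + 1983\right) = -2500 - 2195 \left(\left(0 + 2 \sqrt{1}\right) + 1983\right) = -2500 - 2195 \left(\left(0 + 2 \cdot 1\right) + 1983\right) = -2500 - 2195 \left(\left(0 + 2\right) + 1983\right) = -2500 - 2195 \left(2 + 1983\right) = -2500 - 4357075 = -4359575$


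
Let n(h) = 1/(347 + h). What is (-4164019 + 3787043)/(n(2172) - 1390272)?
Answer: 949602544/3502095167 ≈ 0.27115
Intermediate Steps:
(-4164019 + 3787043)/(n(2172) - 1390272) = (-4164019 + 3787043)/(1/(347 + 2172) - 1390272) = -376976/(1/2519 - 1390272) = -376976/(-3502095167/2519) = -376976*(-2519/3502095167) = 949602544/3502095167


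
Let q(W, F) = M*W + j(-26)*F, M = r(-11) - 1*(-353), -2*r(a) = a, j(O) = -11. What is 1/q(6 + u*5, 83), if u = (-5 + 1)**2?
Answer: 1/29918 ≈ 3.3425e-5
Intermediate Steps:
r(a) = -a/2
u = 16 (u = (-4)**2 = 16)
M = 717/2 (M = -1/2*(-11) - 1*(-353) = 11/2 + 353 = 717/2 ≈ 358.50)
q(W, F) = -11*F + 717*W/2 (q(W, F) = 717*W/2 - 11*F = -11*F + 717*W/2)
1/q(6 + u*5, 83) = 1/(-11*83 + 717*(6 + 16*5)/2) = 1/(-913 + 717*(6 + 80)/2) = 1/(-913 + (717/2)*86) = 1/(-913 + 30831) = 1/29918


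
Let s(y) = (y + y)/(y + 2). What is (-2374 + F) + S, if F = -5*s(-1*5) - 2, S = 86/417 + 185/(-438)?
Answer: -145683491/60882 ≈ -2392.9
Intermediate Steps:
s(y) = 2*y/(2 + y) (s(y) = (2*y)/(2 + y) = 2*y/(2 + y))
S = -13159/60882 (S = 86*(1/417) + 185*(-1/438) = 86/417 - 185/438 = -13159/60882 ≈ -0.21614)
F = -56/3 (F = -10*(-1*5)/(2 - 1*5) - 2 = -10*(-5)/(2 - 5) - 2 = -10*(-5)/(-3) - 2 = -10*(-5)*(-1)/3 - 2 = -5*10/3 - 2 = -50/3 - 2 = -56/3 ≈ -18.667)
(-2374 + F) + S = (-2374 - 56/3) - 13159/60882 = -7178/3 - 13159/60882 = -145683491/60882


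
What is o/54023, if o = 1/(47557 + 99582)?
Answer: 1/7948890197 ≈ 1.2580e-10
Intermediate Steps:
o = 1/147139 ≈ 6.7963e-6
o/54023 = (1/147139)/54023 = (1/147139)*(1/54023) = 1/7948890197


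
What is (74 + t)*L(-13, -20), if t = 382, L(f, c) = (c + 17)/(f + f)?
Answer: 684/13 ≈ 52.615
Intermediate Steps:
L(f, c) = (17 + c)/(2*f) (L(f, c) = (17 + c)/((2*f)) = (17 + c)*(1/(2*f)) = (17 + c)/(2*f))
(74 + t)*L(-13, -20) = (74 + 382)*((½)*(17 - 20)/(-13)) = 456*((½)*(-1/13)*(-3)) = 456*(3/26) = 684/13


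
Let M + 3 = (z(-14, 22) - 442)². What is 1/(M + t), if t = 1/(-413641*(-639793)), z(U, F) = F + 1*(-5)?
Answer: 264644616313/47800639887686687 ≈ 5.5364e-6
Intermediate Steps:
z(U, F) = -5 + F (z(U, F) = F - 5 = -5 + F)
t = 1/264644616313 (t = -1/413641*(-1/639793) = 1/264644616313 ≈ 3.7787e-12)
M = 180622 (M = -3 + ((-5 + 22) - 442)² = -3 + (17 - 442)² = -3 + (-425)² = -3 + 180625 = 180622)
1/(M + t) = 1/(180622 + 1/264644616313) = 1/(47800639887686687/264644616313) = 264644616313/47800639887686687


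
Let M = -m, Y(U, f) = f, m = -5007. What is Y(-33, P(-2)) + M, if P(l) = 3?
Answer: 5010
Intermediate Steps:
M = 5007 (M = -1*(-5007) = 5007)
Y(-33, P(-2)) + M = 3 + 5007 = 5010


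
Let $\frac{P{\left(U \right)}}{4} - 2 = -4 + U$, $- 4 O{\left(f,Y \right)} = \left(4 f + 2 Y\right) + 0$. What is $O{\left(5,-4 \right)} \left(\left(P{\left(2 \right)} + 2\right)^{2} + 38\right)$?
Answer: $-126$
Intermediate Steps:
$O{\left(f,Y \right)} = - f - \frac{Y}{2}$ ($O{\left(f,Y \right)} = - \frac{\left(4 f + 2 Y\right) + 0}{4} = - \frac{\left(2 Y + 4 f\right) + 0}{4} = - \frac{2 Y + 4 f}{4} = - f - \frac{Y}{2}$)
$P{\left(U \right)} = -8 + 4 U$ ($P{\left(U \right)} = 8 + 4 \left(-4 + U\right) = 8 + \left(-16 + 4 U\right) = -8 + 4 U$)
$O{\left(5,-4 \right)} \left(\left(P{\left(2 \right)} + 2\right)^{2} + 38\right) = \left(\left(-1\right) 5 - -2\right) \left(\left(\left(-8 + 4 \cdot 2\right) + 2\right)^{2} + 38\right) = \left(-5 + 2\right) \left(\left(\left(-8 + 8\right) + 2\right)^{2} + 38\right) = - 3 \left(\left(0 + 2\right)^{2} + 38\right) = - 3 \left(2^{2} + 38\right) = - 3 \left(4 + 38\right) = \left(-3\right) 42 = -126$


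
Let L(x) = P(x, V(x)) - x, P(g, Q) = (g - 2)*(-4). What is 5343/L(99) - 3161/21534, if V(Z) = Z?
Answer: -116595569/10487058 ≈ -11.118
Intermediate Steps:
P(g, Q) = 8 - 4*g (P(g, Q) = (-2 + g)*(-4) = 8 - 4*g)
L(x) = 8 - 5*x (L(x) = (8 - 4*x) - x = 8 - 5*x)
5343/L(99) - 3161/21534 = 5343/(8 - 5*99) - 3161/21534 = 5343/(8 - 495) - 3161*1/21534 = 5343/(-487) - 3161/21534 = 5343*(-1/487) - 3161/21534 = -5343/487 - 3161/21534 = -116595569/10487058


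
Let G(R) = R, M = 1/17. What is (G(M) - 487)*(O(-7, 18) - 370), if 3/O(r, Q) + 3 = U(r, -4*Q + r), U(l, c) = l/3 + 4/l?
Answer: 190158077/1054 ≈ 1.8042e+5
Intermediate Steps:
M = 1/17 ≈ 0.058824
U(l, c) = 4/l + l/3 (U(l, c) = l*(⅓) + 4/l = l/3 + 4/l = 4/l + l/3)
O(r, Q) = 3/(-3 + 4/r + r/3) (O(r, Q) = 3/(-3 + (4/r + r/3)) = 3/(-3 + 4/r + r/3))
(G(M) - 487)*(O(-7, 18) - 370) = (1/17 - 487)*(9*(-7)/(12 - 7*(-9 - 7)) - 370) = -8278*(9*(-7)/(12 - 7*(-16)) - 370)/17 = -8278*(9*(-7)/(12 + 112) - 370)/17 = -8278*(9*(-7)/124 - 370)/17 = -8278*(9*(-7)*(1/124) - 370)/17 = -8278*(-63/124 - 370)/17 = -8278/17*(-45943/124) = 190158077/1054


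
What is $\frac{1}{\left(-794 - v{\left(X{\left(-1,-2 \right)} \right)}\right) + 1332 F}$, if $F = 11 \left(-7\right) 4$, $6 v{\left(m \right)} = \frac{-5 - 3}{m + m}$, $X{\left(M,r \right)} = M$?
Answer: $- \frac{3}{1233152} \approx -2.4328 \cdot 10^{-6}$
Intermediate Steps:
$v{\left(m \right)} = - \frac{2}{3 m}$ ($v{\left(m \right)} = \frac{\frac{1}{m + m} \left(-5 - 3\right)}{6} = \frac{\frac{1}{2 m} \left(-8\right)}{6} = \frac{\left(-4\right) \frac{1}{m}}{6} = - \frac{2}{3 m}$)
$F = -308$ ($F = \left(-77\right) 4 = -308$)
$\frac{1}{\left(-794 - v{\left(X{\left(-1,-2 \right)} \right)}\right) + 1332 F} = \frac{1}{\left(-794 - - \frac{2}{3 \left(-1\right)}\right) + 1332 \left(-308\right)} = \frac{1}{\left(-794 - \left(- \frac{2}{3}\right) \left(-1\right)\right) - 410256} = \frac{1}{\left(-794 - \frac{2}{3}\right) - 410256} = \frac{1}{- \frac{2384}{3} - 410256} = \frac{1}{- \frac{1233152}{3}} = - \frac{3}{1233152}$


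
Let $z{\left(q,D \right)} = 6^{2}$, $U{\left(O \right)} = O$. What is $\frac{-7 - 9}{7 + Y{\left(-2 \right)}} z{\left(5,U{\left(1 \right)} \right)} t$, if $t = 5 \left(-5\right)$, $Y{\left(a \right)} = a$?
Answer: $2880$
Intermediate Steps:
$t = -25$
$z{\left(q,D \right)} = 36$
$\frac{-7 - 9}{7 + Y{\left(-2 \right)}} z{\left(5,U{\left(1 \right)} \right)} t = \frac{-7 - 9}{7 - 2} \cdot 36 \left(-25\right) = - \frac{16}{5} \cdot 36 \left(-25\right) = \left(-16\right) \frac{1}{5} \cdot 36 \left(-25\right) = \left(- \frac{16}{5}\right) 36 \left(-25\right) = \left(- \frac{576}{5}\right) \left(-25\right) = 2880$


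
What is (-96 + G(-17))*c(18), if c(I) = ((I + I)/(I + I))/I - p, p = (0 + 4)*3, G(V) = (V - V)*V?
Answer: 3440/3 ≈ 1146.7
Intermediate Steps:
G(V) = 0 (G(V) = 0*V = 0)
p = 12 (p = 4*3 = 12)
c(I) = -12 + 1/I (c(I) = ((I + I)/(I + I))/I - 1*12 = ((2*I)/((2*I)))/I - 12 = ((2*I)*(1/(2*I)))/I - 12 = 1/I - 12 = -12 + 1/I)
(-96 + G(-17))*c(18) = (-96 + 0)*(-12 + 1/18) = -96*(-12 + 1/18) = -96*(-215/18) = 3440/3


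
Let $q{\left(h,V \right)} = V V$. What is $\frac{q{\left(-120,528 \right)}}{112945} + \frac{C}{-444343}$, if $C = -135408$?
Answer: $\frac{139169375472}{50186320135} \approx 2.7731$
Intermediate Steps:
$q{\left(h,V \right)} = V^{2}$
$\frac{q{\left(-120,528 \right)}}{112945} + \frac{C}{-444343} = \frac{528^{2}}{112945} - \frac{135408}{-444343} = 278784 \cdot \frac{1}{112945} - - \frac{135408}{444343} = \frac{278784}{112945} + \frac{135408}{444343} = \frac{139169375472}{50186320135}$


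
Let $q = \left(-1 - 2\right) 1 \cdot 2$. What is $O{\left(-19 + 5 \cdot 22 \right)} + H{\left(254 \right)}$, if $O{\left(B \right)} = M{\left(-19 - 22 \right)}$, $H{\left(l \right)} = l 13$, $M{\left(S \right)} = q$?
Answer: $3296$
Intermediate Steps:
$q = -6$ ($q = \left(-3\right) 1 \cdot 2 = \left(-3\right) 2 = -6$)
$M{\left(S \right)} = -6$
$H{\left(l \right)} = 13 l$
$O{\left(B \right)} = -6$
$O{\left(-19 + 5 \cdot 22 \right)} + H{\left(254 \right)} = -6 + 13 \cdot 254 = -6 + 3302 = 3296$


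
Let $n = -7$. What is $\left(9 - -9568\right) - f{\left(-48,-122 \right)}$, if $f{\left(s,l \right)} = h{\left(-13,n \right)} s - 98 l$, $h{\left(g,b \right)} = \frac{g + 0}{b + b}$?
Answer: $- \frac{16341}{7} \approx -2334.4$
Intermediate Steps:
$h{\left(g,b \right)} = \frac{g}{2 b}$
$f{\left(s,l \right)} = - 98 l + \frac{13 s}{14}$ ($f{\left(s,l \right)} = \frac{1}{2} \left(-13\right) \frac{1}{-7} s - 98 l = \frac{1}{2} \left(-13\right) \left(- \frac{1}{7}\right) s - 98 l = \frac{13 s}{14} - 98 l = - 98 l + \frac{13 s}{14}$)
$\left(9 - -9568\right) - f{\left(-48,-122 \right)} = \left(9 - -9568\right) - \left(\left(-98\right) \left(-122\right) + \frac{13}{14} \left(-48\right)\right) = \left(9 + 9568\right) - \left(11956 - \frac{312}{7}\right) = 9577 - \frac{83380}{7} = - \frac{16341}{7}$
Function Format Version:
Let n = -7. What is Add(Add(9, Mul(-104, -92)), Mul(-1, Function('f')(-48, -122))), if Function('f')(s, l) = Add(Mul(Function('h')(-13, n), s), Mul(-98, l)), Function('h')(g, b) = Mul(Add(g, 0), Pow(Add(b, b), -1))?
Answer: Rational(-16341, 7) ≈ -2334.4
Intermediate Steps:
Function('h')(g, b) = Mul(Rational(1, 2), g, Pow(b, -1)) (Function('h')(g, b) = Mul(g, Pow(Mul(2, b), -1)) = Mul(g, Mul(Rational(1, 2), Pow(b, -1))) = Mul(Rational(1, 2), g, Pow(b, -1)))
Function('f')(s, l) = Add(Mul(-98, l), Mul(Rational(13, 14), s)) (Function('f')(s, l) = Add(Mul(Mul(Rational(1, 2), -13, Pow(-7, -1)), s), Mul(-98, l)) = Add(Mul(Mul(Rational(1, 2), -13, Rational(-1, 7)), s), Mul(-98, l)) = Add(Mul(Rational(13, 14), s), Mul(-98, l)) = Add(Mul(-98, l), Mul(Rational(13, 14), s)))
Add(Add(9, Mul(-104, -92)), Mul(-1, Function('f')(-48, -122))) = Add(Add(9, Mul(-104, -92)), Mul(-1, Add(Mul(-98, -122), Mul(Rational(13, 14), -48)))) = Add(Add(9, 9568), Mul(-1, Add(11956, Rational(-312, 7)))) = Add(9577, Mul(-1, Rational(83380, 7))) = Add(9577, Rational(-83380, 7)) = Rational(-16341, 7)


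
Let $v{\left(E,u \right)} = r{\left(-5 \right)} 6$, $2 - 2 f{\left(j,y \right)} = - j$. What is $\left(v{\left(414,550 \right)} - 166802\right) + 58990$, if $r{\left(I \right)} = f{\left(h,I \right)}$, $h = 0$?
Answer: $-107806$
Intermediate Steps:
$f{\left(j,y \right)} = 1 + \frac{j}{2}$ ($f{\left(j,y \right)} = 1 - \frac{\left(-1\right) j}{2} = 1 + \frac{j}{2}$)
$r{\left(I \right)} = 1$ ($r{\left(I \right)} = 1 + \frac{1}{2} \cdot 0 = 1 + 0 = 1$)
$v{\left(E,u \right)} = 6$ ($v{\left(E,u \right)} = 1 \cdot 6 = 6$)
$\left(v{\left(414,550 \right)} - 166802\right) + 58990 = \left(6 - 166802\right) + 58990 = -166796 + 58990 = -107806$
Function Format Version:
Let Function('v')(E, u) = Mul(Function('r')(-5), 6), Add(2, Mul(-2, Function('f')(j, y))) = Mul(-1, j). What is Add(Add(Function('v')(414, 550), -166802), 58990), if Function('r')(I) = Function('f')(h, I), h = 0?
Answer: -107806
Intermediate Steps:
Function('f')(j, y) = Add(1, Mul(Rational(1, 2), j)) (Function('f')(j, y) = Add(1, Mul(Rational(-1, 2), Mul(-1, j))) = Add(1, Mul(Rational(1, 2), j)))
Function('r')(I) = 1 (Function('r')(I) = Add(1, Mul(Rational(1, 2), 0)) = Add(1, 0) = 1)
Function('v')(E, u) = 6 (Function('v')(E, u) = Mul(1, 6) = 6)
Add(Add(Function('v')(414, 550), -166802), 58990) = Add(Add(6, -166802), 58990) = Add(-166796, 58990) = -107806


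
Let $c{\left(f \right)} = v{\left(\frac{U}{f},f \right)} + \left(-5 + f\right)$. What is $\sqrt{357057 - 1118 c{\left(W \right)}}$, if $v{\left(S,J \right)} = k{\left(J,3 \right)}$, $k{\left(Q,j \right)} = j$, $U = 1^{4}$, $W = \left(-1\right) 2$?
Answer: $\sqrt{361529} \approx 601.27$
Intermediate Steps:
$W = -2$
$U = 1$
$v{\left(S,J \right)} = 3$
$c{\left(f \right)} = -2 + f$ ($c{\left(f \right)} = 3 + \left(-5 + f\right) = -2 + f$)
$\sqrt{357057 - 1118 c{\left(W \right)}} = \sqrt{357057 - 1118 \left(-2 - 2\right)} = \sqrt{357057 - -4472} = \sqrt{357057 + 4472} = \sqrt{361529}$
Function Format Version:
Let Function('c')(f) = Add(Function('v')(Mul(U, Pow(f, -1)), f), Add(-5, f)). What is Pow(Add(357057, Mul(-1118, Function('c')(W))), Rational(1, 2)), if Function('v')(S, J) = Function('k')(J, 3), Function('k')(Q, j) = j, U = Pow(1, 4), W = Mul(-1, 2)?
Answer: Pow(361529, Rational(1, 2)) ≈ 601.27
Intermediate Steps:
W = -2
U = 1
Function('v')(S, J) = 3
Function('c')(f) = Add(-2, f) (Function('c')(f) = Add(3, Add(-5, f)) = Add(-2, f))
Pow(Add(357057, Mul(-1118, Function('c')(W))), Rational(1, 2)) = Pow(Add(357057, Mul(-1118, Add(-2, -2))), Rational(1, 2)) = Pow(Add(357057, Mul(-1118, -4)), Rational(1, 2)) = Pow(Add(357057, 4472), Rational(1, 2)) = Pow(361529, Rational(1, 2))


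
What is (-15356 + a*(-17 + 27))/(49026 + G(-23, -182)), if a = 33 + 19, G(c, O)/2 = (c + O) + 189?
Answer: -7418/24497 ≈ -0.30281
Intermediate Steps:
G(c, O) = 378 + 2*O + 2*c (G(c, O) = 2*((c + O) + 189) = 2*((O + c) + 189) = 2*(189 + O + c) = 378 + 2*O + 2*c)
a = 52
(-15356 + a*(-17 + 27))/(49026 + G(-23, -182)) = (-15356 + 52*(-17 + 27))/(49026 + (378 + 2*(-182) + 2*(-23))) = (-15356 + 52*10)/(49026 + (378 - 364 - 46)) = (-15356 + 520)/(49026 - 32) = -14836/48994 = -14836*1/48994 = -7418/24497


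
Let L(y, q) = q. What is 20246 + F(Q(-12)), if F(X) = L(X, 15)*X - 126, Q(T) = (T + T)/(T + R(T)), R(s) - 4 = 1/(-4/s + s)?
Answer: 5706560/283 ≈ 20165.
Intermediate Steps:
R(s) = 4 + 1/(s - 4/s) (R(s) = 4 + 1/(-4/s + s) = 4 + 1/(s - 4/s))
Q(T) = 2*T/(T + (-16 + T + 4*T²)/(-4 + T²)) (Q(T) = (T + T)/(T + (-16 + T + 4*T²)/(-4 + T²)) = (2*T)/(T + (-16 + T + 4*T²)/(-4 + T²)) = 2*T/(T + (-16 + T + 4*T²)/(-4 + T²)))
F(X) = -126 + 15*X (F(X) = 15*X - 126 = -126 + 15*X)
20246 + F(Q(-12)) = 20246 + (-126 + 15*(2*(-12)*(-4 + (-12)²)/(-16 + (-12)³ - 3*(-12) + 4*(-12)²))) = 20246 + (-126 + 15*(2*(-12)*(-4 + 144)/(-16 - 1728 + 36 + 4*144))) = 20246 + (-126 + 15*(2*(-12)*140/(-16 - 1728 + 36 + 576))) = 20246 + (-126 + 15*(2*(-12)*140/(-1132))) = 20246 + (-126 + 15*(2*(-12)*(-1/1132)*140)) = 20246 + (-126 + 15*(840/283)) = 20246 + (-126 + 12600/283) = 20246 - 23058/283 = 5706560/283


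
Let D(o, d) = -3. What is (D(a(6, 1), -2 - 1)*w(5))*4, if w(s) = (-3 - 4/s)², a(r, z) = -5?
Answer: -4332/25 ≈ -173.28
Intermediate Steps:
(D(a(6, 1), -2 - 1)*w(5))*4 = -3*(4 + 3*5)²/5²*4 = -3*(4 + 15)²/25*4 = -3*19²/25*4 = -3*361/25*4 = -1083/25*4 = -4332/25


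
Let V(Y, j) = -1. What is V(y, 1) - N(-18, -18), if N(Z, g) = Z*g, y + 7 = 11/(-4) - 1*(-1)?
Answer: -325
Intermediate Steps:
y = -35/4 (y = -7 + (11/(-4) - 1*(-1)) = -7 + (11*(-1/4) + 1) = -7 + (-11/4 + 1) = -7 - 7/4 = -35/4 ≈ -8.7500)
V(y, 1) - N(-18, -18) = -1 - (-18)*(-18) = -1 - 1*324 = -1 - 324 = -325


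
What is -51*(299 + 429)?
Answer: -37128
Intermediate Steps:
-51*(299 + 429) = -51*728 = -37128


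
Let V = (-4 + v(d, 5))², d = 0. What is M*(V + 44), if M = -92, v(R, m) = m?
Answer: -4140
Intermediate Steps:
V = 1 (V = (-4 + 5)² = 1² = 1)
M*(V + 44) = -92*(1 + 44) = -92*45 = -4140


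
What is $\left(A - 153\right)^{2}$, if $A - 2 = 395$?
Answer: $59536$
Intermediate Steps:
$A = 397$ ($A = 2 + 395 = 397$)
$\left(A - 153\right)^{2} = \left(397 - 153\right)^{2} = 244^{2} = 59536$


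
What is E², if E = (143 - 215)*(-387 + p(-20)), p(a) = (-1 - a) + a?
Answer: 780420096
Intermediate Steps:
p(a) = -1
E = 27936 (E = (143 - 215)*(-387 - 1) = -72*(-388) = 27936)
E² = 27936² = 780420096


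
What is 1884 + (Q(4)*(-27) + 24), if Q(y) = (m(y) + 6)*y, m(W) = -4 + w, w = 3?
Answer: 1368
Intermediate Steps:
m(W) = -1 (m(W) = -4 + 3 = -1)
Q(y) = 5*y (Q(y) = (-1 + 6)*y = 5*y)
1884 + (Q(4)*(-27) + 24) = 1884 + ((5*4)*(-27) + 24) = 1884 + (20*(-27) + 24) = 1884 + (-540 + 24) = 1884 - 516 = 1368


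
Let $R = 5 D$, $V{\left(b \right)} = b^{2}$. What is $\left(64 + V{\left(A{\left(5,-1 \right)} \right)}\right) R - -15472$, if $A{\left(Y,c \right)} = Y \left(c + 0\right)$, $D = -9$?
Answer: $11467$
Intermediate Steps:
$A{\left(Y,c \right)} = Y c$
$R = -45$ ($R = 5 \left(-9\right) = -45$)
$\left(64 + V{\left(A{\left(5,-1 \right)} \right)}\right) R - -15472 = \left(64 + \left(5 \left(-1\right)\right)^{2}\right) \left(-45\right) - -15472 = \left(64 + \left(-5\right)^{2}\right) \left(-45\right) + 15472 = \left(64 + 25\right) \left(-45\right) + 15472 = 89 \left(-45\right) + 15472 = -4005 + 15472 = 11467$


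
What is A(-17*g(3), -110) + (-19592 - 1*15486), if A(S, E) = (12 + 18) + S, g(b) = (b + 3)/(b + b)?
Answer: -35065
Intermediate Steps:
g(b) = (3 + b)/(2*b) (g(b) = (3 + b)/((2*b)) = (3 + b)*(1/(2*b)) = (3 + b)/(2*b))
A(S, E) = 30 + S
A(-17*g(3), -110) + (-19592 - 1*15486) = (30 - 17*(3 + 3)/(2*3)) + (-19592 - 1*15486) = (30 - 17*6/(2*3)) + (-19592 - 15486) = (30 - 17*1) - 35078 = (30 - 17) - 35078 = 13 - 35078 = -35065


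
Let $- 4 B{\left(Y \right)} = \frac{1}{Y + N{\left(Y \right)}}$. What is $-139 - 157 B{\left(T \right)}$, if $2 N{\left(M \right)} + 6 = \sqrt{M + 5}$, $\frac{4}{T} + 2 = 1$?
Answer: $- \frac{3771}{26} \approx -145.04$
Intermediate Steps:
$T = -4$ ($T = \frac{4}{-2 + 1} = \frac{4}{-1} = 4 \left(-1\right) = -4$)
$N{\left(M \right)} = -3 + \frac{\sqrt{5 + M}}{2}$ ($N{\left(M \right)} = -3 + \frac{\sqrt{M + 5}}{2} = -3 + \frac{\sqrt{5 + M}}{2}$)
$B{\left(Y \right)} = - \frac{1}{4 \left(-3 + Y + \frac{\sqrt{5 + Y}}{2}\right)}$ ($B{\left(Y \right)} = - \frac{1}{4 \left(Y + \left(-3 + \frac{\sqrt{5 + Y}}{2}\right)\right)} = - \frac{1}{4 \left(-3 + Y + \frac{\sqrt{5 + Y}}{2}\right)}$)
$-139 - 157 B{\left(T \right)} = -139 - 157 \left(- \frac{1}{-12 + 2 \sqrt{5 - 4} + 4 \left(-4\right)}\right) = -139 - 157 \left(- \frac{1}{-12 + 2 \sqrt{1} - 16}\right) = -139 - 157 \left(- \frac{1}{-12 + 2 \cdot 1 - 16}\right) = -139 - 157 \left(- \frac{1}{-12 + 2 - 16}\right) = -139 - 157 \left(- \frac{1}{-26}\right) = -139 - 157 \left(\left(-1\right) \left(- \frac{1}{26}\right)\right) = -139 - \frac{157}{26} = - \frac{3771}{26}$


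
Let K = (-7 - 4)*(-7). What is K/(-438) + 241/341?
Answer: 79301/149358 ≈ 0.53095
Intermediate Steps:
K = 77 (K = -11*(-7) = 77)
K/(-438) + 241/341 = 77/(-438) + 241/341 = 77*(-1/438) + 241*(1/341) = -77/438 + 241/341 = 79301/149358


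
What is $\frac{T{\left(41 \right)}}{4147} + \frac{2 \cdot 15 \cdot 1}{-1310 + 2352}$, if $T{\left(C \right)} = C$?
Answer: $\frac{83566}{2160587} \approx 0.038677$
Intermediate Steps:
$\frac{T{\left(41 \right)}}{4147} + \frac{2 \cdot 15 \cdot 1}{-1310 + 2352} = \frac{41}{4147} + \frac{2 \cdot 15 \cdot 1}{-1310 + 2352} = 41 \cdot \frac{1}{4147} + \frac{30 \cdot 1}{1042} = \frac{41}{4147} + 30 \cdot \frac{1}{1042} = \frac{41}{4147} + \frac{15}{521} = \frac{83566}{2160587}$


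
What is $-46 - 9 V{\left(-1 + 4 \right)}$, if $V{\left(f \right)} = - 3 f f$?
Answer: $197$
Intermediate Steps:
$V{\left(f \right)} = - 3 f^{2}$
$-46 - 9 V{\left(-1 + 4 \right)} = -46 - 9 \left(- 3 \left(-1 + 4\right)^{2}\right) = -46 - 9 \left(- 3 \cdot 3^{2}\right) = -46 - 9 \left(\left(-3\right) 9\right) = -46 - -243 = -46 + 243 = 197$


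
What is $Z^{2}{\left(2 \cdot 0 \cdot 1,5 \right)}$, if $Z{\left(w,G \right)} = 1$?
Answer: $1$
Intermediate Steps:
$Z^{2}{\left(2 \cdot 0 \cdot 1,5 \right)} = 1^{2} = 1$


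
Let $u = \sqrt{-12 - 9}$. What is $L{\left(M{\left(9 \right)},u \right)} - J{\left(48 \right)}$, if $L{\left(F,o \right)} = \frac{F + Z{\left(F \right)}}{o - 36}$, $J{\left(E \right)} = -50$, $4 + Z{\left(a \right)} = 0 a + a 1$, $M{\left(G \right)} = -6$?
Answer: $\frac{22142}{439} + \frac{16 i \sqrt{21}}{1317} \approx 50.437 + 0.055673 i$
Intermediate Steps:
$Z{\left(a \right)} = -4 + a$ ($Z{\left(a \right)} = -4 + \left(0 a + a 1\right) = -4 + \left(0 + a\right) = -4 + a$)
$u = i \sqrt{21}$ ($u = \sqrt{-21} = i \sqrt{21} \approx 4.5826 i$)
$L{\left(F,o \right)} = \frac{-4 + 2 F}{-36 + o}$ ($L{\left(F,o \right)} = \frac{F + \left(-4 + F\right)}{o - 36} = \frac{-4 + 2 F}{-36 + o}$)
$L{\left(M{\left(9 \right)},u \right)} - J{\left(48 \right)} = \frac{2 \left(-2 - 6\right)}{-36 + i \sqrt{21}} - -50 = 2 \frac{1}{-36 + i \sqrt{21}} \left(-8\right) + 50 = - \frac{16}{-36 + i \sqrt{21}} + 50 = 50 - \frac{16}{-36 + i \sqrt{21}}$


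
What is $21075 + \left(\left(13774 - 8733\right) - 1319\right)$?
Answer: $24797$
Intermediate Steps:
$21075 + \left(\left(13774 - 8733\right) - 1319\right) = 21075 + \left(5041 - 1319\right) = 21075 + 3722 = 24797$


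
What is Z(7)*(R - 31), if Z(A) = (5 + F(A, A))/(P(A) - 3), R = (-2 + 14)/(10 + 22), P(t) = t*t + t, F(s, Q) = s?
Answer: -735/106 ≈ -6.9340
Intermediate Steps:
P(t) = t + t**2 (P(t) = t**2 + t = t + t**2)
R = 3/8 (R = 12/32 = 12*(1/32) = 3/8 ≈ 0.37500)
Z(A) = (5 + A)/(-3 + A*(1 + A)) (Z(A) = (5 + A)/(A*(1 + A) - 3) = (5 + A)/(-3 + A*(1 + A)))
Z(7)*(R - 31) = ((5 + 7)/(-3 + 7*(1 + 7)))*(3/8 - 31) = (12/(-3 + 7*8))*(-245/8) = (12/(-3 + 56))*(-245/8) = (12/53)*(-245/8) = -735/106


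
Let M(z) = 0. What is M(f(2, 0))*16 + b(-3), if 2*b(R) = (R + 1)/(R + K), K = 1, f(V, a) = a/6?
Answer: ½ ≈ 0.50000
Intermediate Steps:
f(V, a) = a/6 (f(V, a) = a*(⅙) = a/6)
b(R) = ½ (b(R) = ((R + 1)/(R + 1))/2 = ((1 + R)/(1 + R))/2 = (½)*1 = ½)
M(f(2, 0))*16 + b(-3) = 0*16 + ½ = 0 + ½ = ½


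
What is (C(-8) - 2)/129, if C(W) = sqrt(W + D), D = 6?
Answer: -2/129 + I*sqrt(2)/129 ≈ -0.015504 + 0.010963*I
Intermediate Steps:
C(W) = sqrt(6 + W) (C(W) = sqrt(W + 6) = sqrt(6 + W))
(C(-8) - 2)/129 = (sqrt(6 - 8) - 2)/129 = (sqrt(-2) - 2)*(1/129) = (I*sqrt(2) - 2)*(1/129) = (-2 + I*sqrt(2))*(1/129) = -2/129 + I*sqrt(2)/129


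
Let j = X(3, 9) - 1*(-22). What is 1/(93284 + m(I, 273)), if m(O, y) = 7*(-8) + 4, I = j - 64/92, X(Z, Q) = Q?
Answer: 1/93232 ≈ 1.0726e-5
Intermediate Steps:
j = 31 (j = 9 - 1*(-22) = 9 + 22 = 31)
I = 697/23 (I = 31 - 64/92 = 31 - 1*16/23 = 31 - 16/23 = 697/23 ≈ 30.304)
m(O, y) = -52 (m(O, y) = -56 + 4 = -52)
1/(93284 + m(I, 273)) = 1/(93284 - 52) = 1/93232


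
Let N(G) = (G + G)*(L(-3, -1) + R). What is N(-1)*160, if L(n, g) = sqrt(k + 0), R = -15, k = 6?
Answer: 4800 - 320*sqrt(6) ≈ 4016.2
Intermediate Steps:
L(n, g) = sqrt(6) (L(n, g) = sqrt(6 + 0) = sqrt(6))
N(G) = 2*G*(-15 + sqrt(6)) (N(G) = (G + G)*(sqrt(6) - 15) = (2*G)*(-15 + sqrt(6)) = 2*G*(-15 + sqrt(6)))
N(-1)*160 = (2*(-1)*(-15 + sqrt(6)))*160 = (30 - 2*sqrt(6))*160 = 4800 - 320*sqrt(6)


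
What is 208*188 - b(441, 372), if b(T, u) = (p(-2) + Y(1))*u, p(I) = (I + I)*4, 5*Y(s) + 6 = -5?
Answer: 229372/5 ≈ 45874.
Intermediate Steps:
Y(s) = -11/5 (Y(s) = -6/5 + (⅕)*(-5) = -6/5 - 1 = -11/5)
p(I) = 8*I (p(I) = (2*I)*4 = 8*I)
b(T, u) = -91*u/5 (b(T, u) = (8*(-2) - 11/5)*u = (-16 - 11/5)*u = -91*u/5)
208*188 - b(441, 372) = 208*188 - (-91)*372/5 = 39104 - 1*(-33852/5) = 39104 + 33852/5 = 229372/5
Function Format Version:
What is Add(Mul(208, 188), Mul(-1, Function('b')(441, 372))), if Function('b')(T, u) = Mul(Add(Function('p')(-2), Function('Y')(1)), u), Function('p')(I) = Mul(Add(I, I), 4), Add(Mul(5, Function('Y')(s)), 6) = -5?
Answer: Rational(229372, 5) ≈ 45874.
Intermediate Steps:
Function('Y')(s) = Rational(-11, 5) (Function('Y')(s) = Add(Rational(-6, 5), Mul(Rational(1, 5), -5)) = Add(Rational(-6, 5), -1) = Rational(-11, 5))
Function('p')(I) = Mul(8, I) (Function('p')(I) = Mul(Mul(2, I), 4) = Mul(8, I))
Function('b')(T, u) = Mul(Rational(-91, 5), u) (Function('b')(T, u) = Mul(Add(Mul(8, -2), Rational(-11, 5)), u) = Mul(Add(-16, Rational(-11, 5)), u) = Mul(Rational(-91, 5), u))
Add(Mul(208, 188), Mul(-1, Function('b')(441, 372))) = Add(Mul(208, 188), Mul(-1, Mul(Rational(-91, 5), 372))) = Add(39104, Mul(-1, Rational(-33852, 5))) = Add(39104, Rational(33852, 5)) = Rational(229372, 5)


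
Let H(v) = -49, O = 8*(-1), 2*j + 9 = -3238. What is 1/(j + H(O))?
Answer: -2/3345 ≈ -0.00059791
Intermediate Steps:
j = -3247/2 (j = -9/2 + (1/2)*(-3238) = -9/2 - 1619 = -3247/2 ≈ -1623.5)
O = -8
1/(j + H(O)) = 1/(-3247/2 - 49) = 1/(-3345/2) = -2/3345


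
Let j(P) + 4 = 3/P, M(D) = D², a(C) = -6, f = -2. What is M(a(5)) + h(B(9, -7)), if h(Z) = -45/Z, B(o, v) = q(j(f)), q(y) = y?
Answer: 486/11 ≈ 44.182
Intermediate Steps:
j(P) = -4 + 3/P
B(o, v) = -11/2 (B(o, v) = -4 + 3/(-2) = -4 + 3*(-½) = -4 - 3/2 = -11/2)
M(a(5)) + h(B(9, -7)) = (-6)² - 45/(-11/2) = 36 - 45*(-2/11) = 36 + 90/11 = 486/11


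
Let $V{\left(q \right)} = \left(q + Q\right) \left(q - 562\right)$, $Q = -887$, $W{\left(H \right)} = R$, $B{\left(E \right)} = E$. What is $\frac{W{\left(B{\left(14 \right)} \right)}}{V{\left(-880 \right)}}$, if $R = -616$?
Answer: $- \frac{44}{182001} \approx -0.00024176$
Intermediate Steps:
$W{\left(H \right)} = -616$
$V{\left(q \right)} = \left(-887 + q\right) \left(-562 + q\right)$ ($V{\left(q \right)} = \left(q - 887\right) \left(q - 562\right) = \left(-887 + q\right) \left(-562 + q\right)$)
$\frac{W{\left(B{\left(14 \right)} \right)}}{V{\left(-880 \right)}} = - \frac{616}{498494 + \left(-880\right)^{2} - -1275120} = - \frac{616}{498494 + 774400 + 1275120} = - \frac{616}{2548014} = \left(-616\right) \frac{1}{2548014} = - \frac{44}{182001}$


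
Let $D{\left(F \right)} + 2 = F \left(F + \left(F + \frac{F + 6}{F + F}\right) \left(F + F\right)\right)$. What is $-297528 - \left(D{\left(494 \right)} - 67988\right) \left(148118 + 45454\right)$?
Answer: $-46753564310736$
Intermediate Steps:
$D{\left(F \right)} = -2 + F \left(F + 2 F \left(F + \frac{6 + F}{2 F}\right)\right)$ ($D{\left(F \right)} = -2 + F \left(F + \left(F + \frac{F + 6}{F + F}\right) \left(F + F\right)\right) = -2 + F \left(F + \left(F + \frac{6 + F}{2 F}\right) 2 F\right) = -2 + F \left(F + 2 F \left(F + \frac{6 + F}{2 F}\right)\right)$)
$-297528 - \left(D{\left(494 \right)} - 67988\right) \left(148118 + 45454\right) = -297528 - \left(\left(-2 + 2 \cdot 494^{2} + 2 \cdot 494^{3} + 6 \cdot 494\right) - 67988\right) \left(148118 + 45454\right) = -297528 - \left(\left(-2 + 2 \cdot 244036 + 2 \cdot 120553784 + 2964\right) - 67988\right) 193572 = -297528 - \left(\left(-2 + 488072 + 241107568 + 2964\right) - 67988\right) 193572 = -297528 - \left(241598602 - 67988\right) 193572 = -297528 - 241530614 \cdot 193572 = -297528 - 46753564013208 = -46753564310736$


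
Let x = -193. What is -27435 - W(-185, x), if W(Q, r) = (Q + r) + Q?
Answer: -26872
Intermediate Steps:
W(Q, r) = r + 2*Q
-27435 - W(-185, x) = -27435 - (-193 + 2*(-185)) = -27435 - (-193 - 370) = -27435 - 1*(-563) = -27435 + 563 = -26872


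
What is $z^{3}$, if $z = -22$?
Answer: $-10648$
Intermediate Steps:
$z^{3} = \left(-22\right)^{3} = -10648$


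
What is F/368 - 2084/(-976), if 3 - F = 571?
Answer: 3321/5612 ≈ 0.59177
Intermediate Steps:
F = -568 (F = 3 - 1*571 = 3 - 571 = -568)
F/368 - 2084/(-976) = -568/368 - 2084/(-976) = -568*1/368 - 2084*(-1/976) = -71/46 + 521/244 = 3321/5612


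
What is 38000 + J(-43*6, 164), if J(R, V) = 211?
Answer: 38211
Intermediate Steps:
38000 + J(-43*6, 164) = 38000 + 211 = 38211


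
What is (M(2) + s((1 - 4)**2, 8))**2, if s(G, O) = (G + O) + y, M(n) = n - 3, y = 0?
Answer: 256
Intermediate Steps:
M(n) = -3 + n
s(G, O) = G + O (s(G, O) = (G + O) + 0 = G + O)
(M(2) + s((1 - 4)**2, 8))**2 = ((-3 + 2) + ((1 - 4)**2 + 8))**2 = (-1 + ((-3)**2 + 8))**2 = (-1 + (9 + 8))**2 = (-1 + 17)**2 = 16**2 = 256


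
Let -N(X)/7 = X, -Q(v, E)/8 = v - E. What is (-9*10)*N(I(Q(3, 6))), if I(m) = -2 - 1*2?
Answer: -2520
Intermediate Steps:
Q(v, E) = -8*v + 8*E (Q(v, E) = -8*(v - E) = -8*v + 8*E)
I(m) = -4 (I(m) = -2 - 2 = -4)
N(X) = -7*X
(-9*10)*N(I(Q(3, 6))) = (-9*10)*(-7*(-4)) = -90*28 = -2520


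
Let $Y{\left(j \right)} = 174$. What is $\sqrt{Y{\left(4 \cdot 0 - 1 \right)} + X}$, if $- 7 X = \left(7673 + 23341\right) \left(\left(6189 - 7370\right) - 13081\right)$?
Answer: $\frac{\sqrt{3096260202}}{7} \approx 7949.1$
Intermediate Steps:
$X = \frac{442321668}{7}$ ($X = - \frac{\left(7673 + 23341\right) \left(\left(6189 - 7370\right) - 13081\right)}{7} = - \frac{31014 \left(\left(6189 - 7370\right) - 13081\right)}{7} = - \frac{31014 \left(-1181 - 13081\right)}{7} = - \frac{31014 \left(-14262\right)}{7} = \left(- \frac{1}{7}\right) \left(-442321668\right) = \frac{442321668}{7} \approx 6.3189 \cdot 10^{7}$)
$\sqrt{Y{\left(4 \cdot 0 - 1 \right)} + X} = \sqrt{174 + \frac{442321668}{7}} = \sqrt{\frac{442322886}{7}} = \frac{\sqrt{3096260202}}{7}$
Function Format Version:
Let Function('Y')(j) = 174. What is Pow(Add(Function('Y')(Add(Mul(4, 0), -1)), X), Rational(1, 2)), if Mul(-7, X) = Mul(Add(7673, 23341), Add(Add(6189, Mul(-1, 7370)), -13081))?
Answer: Mul(Rational(1, 7), Pow(3096260202, Rational(1, 2))) ≈ 7949.1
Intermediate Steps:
X = Rational(442321668, 7) (X = Mul(Rational(-1, 7), Mul(Add(7673, 23341), Add(Add(6189, Mul(-1, 7370)), -13081))) = Mul(Rational(-1, 7), Mul(31014, Add(Add(6189, -7370), -13081))) = Mul(Rational(-1, 7), Mul(31014, Add(-1181, -13081))) = Mul(Rational(-1, 7), Mul(31014, -14262)) = Mul(Rational(-1, 7), -442321668) = Rational(442321668, 7) ≈ 6.3189e+7)
Pow(Add(Function('Y')(Add(Mul(4, 0), -1)), X), Rational(1, 2)) = Pow(Add(174, Rational(442321668, 7)), Rational(1, 2)) = Pow(Rational(442322886, 7), Rational(1, 2)) = Mul(Rational(1, 7), Pow(3096260202, Rational(1, 2)))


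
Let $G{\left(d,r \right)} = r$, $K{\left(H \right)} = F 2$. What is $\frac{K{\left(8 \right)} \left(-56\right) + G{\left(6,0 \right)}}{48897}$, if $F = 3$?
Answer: $- \frac{112}{16299} \approx -0.0068716$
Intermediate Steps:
$K{\left(H \right)} = 6$ ($K{\left(H \right)} = 3 \cdot 2 = 6$)
$\frac{K{\left(8 \right)} \left(-56\right) + G{\left(6,0 \right)}}{48897} = \frac{6 \left(-56\right) + 0}{48897} = \left(-336 + 0\right) \frac{1}{48897} = \left(-336\right) \frac{1}{48897} = - \frac{112}{16299}$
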